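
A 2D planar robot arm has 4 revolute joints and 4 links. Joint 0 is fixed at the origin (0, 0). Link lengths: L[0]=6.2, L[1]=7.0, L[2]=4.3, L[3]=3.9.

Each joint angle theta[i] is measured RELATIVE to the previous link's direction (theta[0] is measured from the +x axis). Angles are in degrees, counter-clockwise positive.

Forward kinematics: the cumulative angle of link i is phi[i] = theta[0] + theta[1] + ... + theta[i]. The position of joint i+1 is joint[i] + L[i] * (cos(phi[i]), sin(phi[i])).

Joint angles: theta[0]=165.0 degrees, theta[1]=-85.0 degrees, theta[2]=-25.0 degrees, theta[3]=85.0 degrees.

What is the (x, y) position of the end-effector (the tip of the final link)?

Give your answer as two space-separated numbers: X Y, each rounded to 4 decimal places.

Answer: -5.2944 14.5276

Derivation:
joint[0] = (0.0000, 0.0000)  (base)
link 0: phi[0] = 165 = 165 deg
  cos(165 deg) = -0.9659, sin(165 deg) = 0.2588
  joint[1] = (0.0000, 0.0000) + 6.2 * (-0.9659, 0.2588) = (0.0000 + -5.9887, 0.0000 + 1.6047) = (-5.9887, 1.6047)
link 1: phi[1] = 165 + -85 = 80 deg
  cos(80 deg) = 0.1736, sin(80 deg) = 0.9848
  joint[2] = (-5.9887, 1.6047) + 7 * (0.1736, 0.9848) = (-5.9887 + 1.2155, 1.6047 + 6.8937) = (-4.7732, 8.4983)
link 2: phi[2] = 165 + -85 + -25 = 55 deg
  cos(55 deg) = 0.5736, sin(55 deg) = 0.8192
  joint[3] = (-4.7732, 8.4983) + 4.3 * (0.5736, 0.8192) = (-4.7732 + 2.4664, 8.4983 + 3.5224) = (-2.3068, 12.0207)
link 3: phi[3] = 165 + -85 + -25 + 85 = 140 deg
  cos(140 deg) = -0.7660, sin(140 deg) = 0.6428
  joint[4] = (-2.3068, 12.0207) + 3.9 * (-0.7660, 0.6428) = (-2.3068 + -2.9876, 12.0207 + 2.5069) = (-5.2944, 14.5276)
End effector: (-5.2944, 14.5276)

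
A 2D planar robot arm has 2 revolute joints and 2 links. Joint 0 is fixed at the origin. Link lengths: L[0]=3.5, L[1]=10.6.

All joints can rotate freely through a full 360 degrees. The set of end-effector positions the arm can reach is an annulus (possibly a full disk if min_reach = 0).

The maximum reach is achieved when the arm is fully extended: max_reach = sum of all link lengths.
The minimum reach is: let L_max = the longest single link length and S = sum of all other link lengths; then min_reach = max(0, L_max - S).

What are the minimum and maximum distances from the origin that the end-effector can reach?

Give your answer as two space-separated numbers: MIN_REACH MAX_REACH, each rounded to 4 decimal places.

Answer: 7.1000 14.1000

Derivation:
Link lengths: [3.5, 10.6]
max_reach = 3.5 + 10.6 = 14.1
L_max = max([3.5, 10.6]) = 10.6
S (sum of others) = 14.1 - 10.6 = 3.5
min_reach = max(0, 10.6 - 3.5) = max(0, 7.1) = 7.1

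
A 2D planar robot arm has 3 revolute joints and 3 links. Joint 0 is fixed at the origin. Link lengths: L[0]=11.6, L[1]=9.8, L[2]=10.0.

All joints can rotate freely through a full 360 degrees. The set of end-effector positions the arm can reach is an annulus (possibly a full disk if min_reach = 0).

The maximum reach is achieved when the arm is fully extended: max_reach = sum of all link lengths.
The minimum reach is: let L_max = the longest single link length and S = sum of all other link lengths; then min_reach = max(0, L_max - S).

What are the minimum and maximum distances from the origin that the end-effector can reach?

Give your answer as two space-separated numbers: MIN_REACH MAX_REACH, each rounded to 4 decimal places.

Link lengths: [11.6, 9.8, 10.0]
max_reach = 11.6 + 9.8 + 10 = 31.4
L_max = max([11.6, 9.8, 10.0]) = 11.6
S (sum of others) = 31.4 - 11.6 = 19.8
min_reach = max(0, 11.6 - 19.8) = max(0, -8.2) = 0

Answer: 0.0000 31.4000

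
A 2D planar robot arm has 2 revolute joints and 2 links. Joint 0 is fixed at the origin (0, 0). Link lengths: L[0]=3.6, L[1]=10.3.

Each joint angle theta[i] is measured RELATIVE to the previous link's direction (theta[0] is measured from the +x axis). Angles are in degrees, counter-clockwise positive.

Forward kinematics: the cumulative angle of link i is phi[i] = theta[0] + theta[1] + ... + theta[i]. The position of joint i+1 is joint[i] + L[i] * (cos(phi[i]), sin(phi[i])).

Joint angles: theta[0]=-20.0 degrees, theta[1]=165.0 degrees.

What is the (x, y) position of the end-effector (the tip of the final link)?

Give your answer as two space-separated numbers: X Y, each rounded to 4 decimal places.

joint[0] = (0.0000, 0.0000)  (base)
link 0: phi[0] = -20 = -20 deg
  cos(-20 deg) = 0.9397, sin(-20 deg) = -0.3420
  joint[1] = (0.0000, 0.0000) + 3.6 * (0.9397, -0.3420) = (0.0000 + 3.3829, 0.0000 + -1.2313) = (3.3829, -1.2313)
link 1: phi[1] = -20 + 165 = 145 deg
  cos(145 deg) = -0.8192, sin(145 deg) = 0.5736
  joint[2] = (3.3829, -1.2313) + 10.3 * (-0.8192, 0.5736) = (3.3829 + -8.4373, -1.2313 + 5.9078) = (-5.0544, 4.6766)
End effector: (-5.0544, 4.6766)

Answer: -5.0544 4.6766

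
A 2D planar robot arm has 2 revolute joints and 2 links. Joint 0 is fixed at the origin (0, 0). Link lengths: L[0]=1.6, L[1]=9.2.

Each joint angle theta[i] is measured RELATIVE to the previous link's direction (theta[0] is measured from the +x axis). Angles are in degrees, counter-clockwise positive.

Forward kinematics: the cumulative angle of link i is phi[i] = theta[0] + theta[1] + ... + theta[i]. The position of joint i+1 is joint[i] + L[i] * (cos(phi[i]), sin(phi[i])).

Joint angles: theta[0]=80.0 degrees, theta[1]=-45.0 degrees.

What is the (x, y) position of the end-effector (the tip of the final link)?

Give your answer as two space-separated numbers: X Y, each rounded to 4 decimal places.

joint[0] = (0.0000, 0.0000)  (base)
link 0: phi[0] = 80 = 80 deg
  cos(80 deg) = 0.1736, sin(80 deg) = 0.9848
  joint[1] = (0.0000, 0.0000) + 1.6 * (0.1736, 0.9848) = (0.0000 + 0.2778, 0.0000 + 1.5757) = (0.2778, 1.5757)
link 1: phi[1] = 80 + -45 = 35 deg
  cos(35 deg) = 0.8192, sin(35 deg) = 0.5736
  joint[2] = (0.2778, 1.5757) + 9.2 * (0.8192, 0.5736) = (0.2778 + 7.5362, 1.5757 + 5.2769) = (7.8140, 6.8526)
End effector: (7.8140, 6.8526)

Answer: 7.8140 6.8526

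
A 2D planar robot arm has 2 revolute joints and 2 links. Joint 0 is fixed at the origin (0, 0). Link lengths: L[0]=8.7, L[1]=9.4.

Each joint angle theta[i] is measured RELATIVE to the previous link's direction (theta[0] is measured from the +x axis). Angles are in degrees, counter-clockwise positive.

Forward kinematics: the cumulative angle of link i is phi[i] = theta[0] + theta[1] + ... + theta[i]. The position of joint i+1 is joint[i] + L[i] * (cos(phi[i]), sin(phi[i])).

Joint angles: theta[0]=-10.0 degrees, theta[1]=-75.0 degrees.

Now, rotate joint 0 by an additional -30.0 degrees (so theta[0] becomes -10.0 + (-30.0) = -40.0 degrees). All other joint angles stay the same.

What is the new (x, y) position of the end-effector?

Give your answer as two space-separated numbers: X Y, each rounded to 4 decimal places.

Answer: 2.6920 -14.1115

Derivation:
joint[0] = (0.0000, 0.0000)  (base)
link 0: phi[0] = -40 = -40 deg
  cos(-40 deg) = 0.7660, sin(-40 deg) = -0.6428
  joint[1] = (0.0000, 0.0000) + 8.7 * (0.7660, -0.6428) = (0.0000 + 6.6646, 0.0000 + -5.5923) = (6.6646, -5.5923)
link 1: phi[1] = -40 + -75 = -115 deg
  cos(-115 deg) = -0.4226, sin(-115 deg) = -0.9063
  joint[2] = (6.6646, -5.5923) + 9.4 * (-0.4226, -0.9063) = (6.6646 + -3.9726, -5.5923 + -8.5193) = (2.6920, -14.1115)
End effector: (2.6920, -14.1115)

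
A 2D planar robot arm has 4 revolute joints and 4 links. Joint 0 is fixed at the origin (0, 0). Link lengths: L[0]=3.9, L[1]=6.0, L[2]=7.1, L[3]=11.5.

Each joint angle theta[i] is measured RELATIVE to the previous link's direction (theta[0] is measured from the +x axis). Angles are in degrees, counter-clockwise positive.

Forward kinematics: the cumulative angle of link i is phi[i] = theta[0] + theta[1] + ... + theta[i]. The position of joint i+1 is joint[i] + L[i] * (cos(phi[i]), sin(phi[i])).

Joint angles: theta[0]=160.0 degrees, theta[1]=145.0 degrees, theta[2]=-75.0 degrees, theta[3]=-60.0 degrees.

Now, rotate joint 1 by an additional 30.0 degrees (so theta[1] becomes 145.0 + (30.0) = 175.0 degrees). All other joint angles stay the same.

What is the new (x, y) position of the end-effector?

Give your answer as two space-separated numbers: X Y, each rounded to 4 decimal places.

joint[0] = (0.0000, 0.0000)  (base)
link 0: phi[0] = 160 = 160 deg
  cos(160 deg) = -0.9397, sin(160 deg) = 0.3420
  joint[1] = (0.0000, 0.0000) + 3.9 * (-0.9397, 0.3420) = (0.0000 + -3.6648, 0.0000 + 1.3339) = (-3.6648, 1.3339)
link 1: phi[1] = 160 + 175 = 335 deg
  cos(335 deg) = 0.9063, sin(335 deg) = -0.4226
  joint[2] = (-3.6648, 1.3339) + 6 * (0.9063, -0.4226) = (-3.6648 + 5.4378, 1.3339 + -2.5357) = (1.7730, -1.2018)
link 2: phi[2] = 160 + 175 + -75 = 260 deg
  cos(260 deg) = -0.1736, sin(260 deg) = -0.9848
  joint[3] = (1.7730, -1.2018) + 7.1 * (-0.1736, -0.9848) = (1.7730 + -1.2329, -1.2018 + -6.9921) = (0.5401, -8.1940)
link 3: phi[3] = 160 + 175 + -75 + -60 = 200 deg
  cos(200 deg) = -0.9397, sin(200 deg) = -0.3420
  joint[4] = (0.5401, -8.1940) + 11.5 * (-0.9397, -0.3420) = (0.5401 + -10.8065, -8.1940 + -3.9332) = (-10.2663, -12.1272)
End effector: (-10.2663, -12.1272)

Answer: -10.2663 -12.1272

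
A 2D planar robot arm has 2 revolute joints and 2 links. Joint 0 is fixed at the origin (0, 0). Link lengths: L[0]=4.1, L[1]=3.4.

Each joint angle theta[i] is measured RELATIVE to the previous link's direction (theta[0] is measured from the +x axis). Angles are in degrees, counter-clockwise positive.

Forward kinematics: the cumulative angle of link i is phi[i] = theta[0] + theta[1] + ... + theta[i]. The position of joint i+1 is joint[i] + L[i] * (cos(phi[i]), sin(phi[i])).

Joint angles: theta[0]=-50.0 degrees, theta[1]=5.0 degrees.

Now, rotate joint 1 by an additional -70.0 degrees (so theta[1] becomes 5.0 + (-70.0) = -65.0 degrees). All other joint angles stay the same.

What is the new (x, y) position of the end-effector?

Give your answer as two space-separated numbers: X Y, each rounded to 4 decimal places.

joint[0] = (0.0000, 0.0000)  (base)
link 0: phi[0] = -50 = -50 deg
  cos(-50 deg) = 0.6428, sin(-50 deg) = -0.7660
  joint[1] = (0.0000, 0.0000) + 4.1 * (0.6428, -0.7660) = (0.0000 + 2.6354, 0.0000 + -3.1408) = (2.6354, -3.1408)
link 1: phi[1] = -50 + -65 = -115 deg
  cos(-115 deg) = -0.4226, sin(-115 deg) = -0.9063
  joint[2] = (2.6354, -3.1408) + 3.4 * (-0.4226, -0.9063) = (2.6354 + -1.4369, -3.1408 + -3.0814) = (1.1985, -6.2222)
End effector: (1.1985, -6.2222)

Answer: 1.1985 -6.2222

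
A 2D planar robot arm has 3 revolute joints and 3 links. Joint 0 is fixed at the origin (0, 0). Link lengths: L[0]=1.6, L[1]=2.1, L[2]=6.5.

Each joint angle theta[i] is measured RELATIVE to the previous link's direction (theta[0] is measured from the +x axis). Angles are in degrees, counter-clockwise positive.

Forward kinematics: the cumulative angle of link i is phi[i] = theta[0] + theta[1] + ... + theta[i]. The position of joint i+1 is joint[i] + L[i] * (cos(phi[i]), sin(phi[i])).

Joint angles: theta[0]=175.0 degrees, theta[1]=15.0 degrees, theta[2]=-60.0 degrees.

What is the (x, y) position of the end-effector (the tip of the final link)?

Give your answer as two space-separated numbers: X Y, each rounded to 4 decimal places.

Answer: -7.8401 4.7541

Derivation:
joint[0] = (0.0000, 0.0000)  (base)
link 0: phi[0] = 175 = 175 deg
  cos(175 deg) = -0.9962, sin(175 deg) = 0.0872
  joint[1] = (0.0000, 0.0000) + 1.6 * (-0.9962, 0.0872) = (0.0000 + -1.5939, 0.0000 + 0.1394) = (-1.5939, 0.1394)
link 1: phi[1] = 175 + 15 = 190 deg
  cos(190 deg) = -0.9848, sin(190 deg) = -0.1736
  joint[2] = (-1.5939, 0.1394) + 2.1 * (-0.9848, -0.1736) = (-1.5939 + -2.0681, 0.1394 + -0.3647) = (-3.6620, -0.2252)
link 2: phi[2] = 175 + 15 + -60 = 130 deg
  cos(130 deg) = -0.6428, sin(130 deg) = 0.7660
  joint[3] = (-3.6620, -0.2252) + 6.5 * (-0.6428, 0.7660) = (-3.6620 + -4.1781, -0.2252 + 4.9793) = (-7.8401, 4.7541)
End effector: (-7.8401, 4.7541)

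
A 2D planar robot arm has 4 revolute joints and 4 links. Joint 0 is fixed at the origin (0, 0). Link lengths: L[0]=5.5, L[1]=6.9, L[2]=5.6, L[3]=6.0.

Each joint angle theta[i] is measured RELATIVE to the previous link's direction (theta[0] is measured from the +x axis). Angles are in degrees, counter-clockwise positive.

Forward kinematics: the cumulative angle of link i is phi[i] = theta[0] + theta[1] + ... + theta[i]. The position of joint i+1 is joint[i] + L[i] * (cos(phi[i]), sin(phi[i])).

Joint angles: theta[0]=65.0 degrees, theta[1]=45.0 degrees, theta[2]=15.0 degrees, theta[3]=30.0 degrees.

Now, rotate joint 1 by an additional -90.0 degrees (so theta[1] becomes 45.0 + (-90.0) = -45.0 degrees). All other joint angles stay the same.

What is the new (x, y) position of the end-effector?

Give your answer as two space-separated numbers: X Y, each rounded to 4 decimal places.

joint[0] = (0.0000, 0.0000)  (base)
link 0: phi[0] = 65 = 65 deg
  cos(65 deg) = 0.4226, sin(65 deg) = 0.9063
  joint[1] = (0.0000, 0.0000) + 5.5 * (0.4226, 0.9063) = (0.0000 + 2.3244, 0.0000 + 4.9847) = (2.3244, 4.9847)
link 1: phi[1] = 65 + -45 = 20 deg
  cos(20 deg) = 0.9397, sin(20 deg) = 0.3420
  joint[2] = (2.3244, 4.9847) + 6.9 * (0.9397, 0.3420) = (2.3244 + 6.4839, 4.9847 + 2.3599) = (8.8083, 7.3446)
link 2: phi[2] = 65 + -45 + 15 = 35 deg
  cos(35 deg) = 0.8192, sin(35 deg) = 0.5736
  joint[3] = (8.8083, 7.3446) + 5.6 * (0.8192, 0.5736) = (8.8083 + 4.5873, 7.3446 + 3.2120) = (13.3955, 10.5567)
link 3: phi[3] = 65 + -45 + 15 + 30 = 65 deg
  cos(65 deg) = 0.4226, sin(65 deg) = 0.9063
  joint[4] = (13.3955, 10.5567) + 6 * (0.4226, 0.9063) = (13.3955 + 2.5357, 10.5567 + 5.4378) = (15.9312, 15.9945)
End effector: (15.9312, 15.9945)

Answer: 15.9312 15.9945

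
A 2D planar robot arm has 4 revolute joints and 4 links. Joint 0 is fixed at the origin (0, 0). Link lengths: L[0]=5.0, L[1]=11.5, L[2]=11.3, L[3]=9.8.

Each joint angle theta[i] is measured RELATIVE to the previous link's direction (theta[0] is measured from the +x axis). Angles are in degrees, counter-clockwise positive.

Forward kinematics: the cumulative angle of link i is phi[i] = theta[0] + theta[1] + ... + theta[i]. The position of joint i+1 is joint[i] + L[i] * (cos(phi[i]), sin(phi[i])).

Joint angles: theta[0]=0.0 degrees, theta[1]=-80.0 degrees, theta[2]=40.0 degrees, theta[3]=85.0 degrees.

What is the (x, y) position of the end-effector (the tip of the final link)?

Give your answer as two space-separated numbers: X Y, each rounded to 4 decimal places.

joint[0] = (0.0000, 0.0000)  (base)
link 0: phi[0] = 0 = 0 deg
  cos(0 deg) = 1.0000, sin(0 deg) = 0.0000
  joint[1] = (0.0000, 0.0000) + 5 * (1.0000, 0.0000) = (0.0000 + 5.0000, 0.0000 + 0.0000) = (5.0000, 0.0000)
link 1: phi[1] = 0 + -80 = -80 deg
  cos(-80 deg) = 0.1736, sin(-80 deg) = -0.9848
  joint[2] = (5.0000, 0.0000) + 11.5 * (0.1736, -0.9848) = (5.0000 + 1.9970, 0.0000 + -11.3253) = (6.9970, -11.3253)
link 2: phi[2] = 0 + -80 + 40 = -40 deg
  cos(-40 deg) = 0.7660, sin(-40 deg) = -0.6428
  joint[3] = (6.9970, -11.3253) + 11.3 * (0.7660, -0.6428) = (6.9970 + 8.6563, -11.3253 + -7.2635) = (15.6533, -18.5888)
link 3: phi[3] = 0 + -80 + 40 + 85 = 45 deg
  cos(45 deg) = 0.7071, sin(45 deg) = 0.7071
  joint[4] = (15.6533, -18.5888) + 9.8 * (0.7071, 0.7071) = (15.6533 + 6.9296, -18.5888 + 6.9296) = (22.5829, -11.6591)
End effector: (22.5829, -11.6591)

Answer: 22.5829 -11.6591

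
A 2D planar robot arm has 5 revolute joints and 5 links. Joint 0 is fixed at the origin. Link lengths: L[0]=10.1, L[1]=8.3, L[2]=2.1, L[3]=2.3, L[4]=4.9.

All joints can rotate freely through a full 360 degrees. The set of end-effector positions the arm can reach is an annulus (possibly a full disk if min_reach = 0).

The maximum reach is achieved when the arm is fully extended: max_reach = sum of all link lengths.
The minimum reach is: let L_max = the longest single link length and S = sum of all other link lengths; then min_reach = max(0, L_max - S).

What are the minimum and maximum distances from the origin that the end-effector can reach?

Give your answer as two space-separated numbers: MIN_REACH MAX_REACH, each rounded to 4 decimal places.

Link lengths: [10.1, 8.3, 2.1, 2.3, 4.9]
max_reach = 10.1 + 8.3 + 2.1 + 2.3 + 4.9 = 27.7
L_max = max([10.1, 8.3, 2.1, 2.3, 4.9]) = 10.1
S (sum of others) = 27.7 - 10.1 = 17.6
min_reach = max(0, 10.1 - 17.6) = max(0, -7.5) = 0

Answer: 0.0000 27.7000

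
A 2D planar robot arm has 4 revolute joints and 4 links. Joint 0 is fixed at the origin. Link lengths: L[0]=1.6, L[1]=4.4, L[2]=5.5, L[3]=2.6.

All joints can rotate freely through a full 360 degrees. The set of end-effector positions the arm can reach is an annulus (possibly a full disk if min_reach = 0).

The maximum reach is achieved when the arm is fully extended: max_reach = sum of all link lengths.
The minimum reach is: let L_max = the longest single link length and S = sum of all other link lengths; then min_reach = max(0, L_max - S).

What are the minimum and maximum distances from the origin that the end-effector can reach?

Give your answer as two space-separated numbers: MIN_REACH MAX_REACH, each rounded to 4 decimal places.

Link lengths: [1.6, 4.4, 5.5, 2.6]
max_reach = 1.6 + 4.4 + 5.5 + 2.6 = 14.1
L_max = max([1.6, 4.4, 5.5, 2.6]) = 5.5
S (sum of others) = 14.1 - 5.5 = 8.6
min_reach = max(0, 5.5 - 8.6) = max(0, -3.1) = 0

Answer: 0.0000 14.1000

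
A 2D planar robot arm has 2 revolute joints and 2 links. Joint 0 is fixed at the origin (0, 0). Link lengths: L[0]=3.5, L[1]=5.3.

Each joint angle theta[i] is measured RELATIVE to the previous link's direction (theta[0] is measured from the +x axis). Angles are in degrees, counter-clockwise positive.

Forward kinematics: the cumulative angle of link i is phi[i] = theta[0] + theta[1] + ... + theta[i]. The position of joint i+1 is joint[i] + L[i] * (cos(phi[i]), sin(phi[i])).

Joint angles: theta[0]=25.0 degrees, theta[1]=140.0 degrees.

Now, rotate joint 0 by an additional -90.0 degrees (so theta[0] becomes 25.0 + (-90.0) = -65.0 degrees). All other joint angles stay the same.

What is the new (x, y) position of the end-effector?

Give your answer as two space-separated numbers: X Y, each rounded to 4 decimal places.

joint[0] = (0.0000, 0.0000)  (base)
link 0: phi[0] = -65 = -65 deg
  cos(-65 deg) = 0.4226, sin(-65 deg) = -0.9063
  joint[1] = (0.0000, 0.0000) + 3.5 * (0.4226, -0.9063) = (0.0000 + 1.4792, 0.0000 + -3.1721) = (1.4792, -3.1721)
link 1: phi[1] = -65 + 140 = 75 deg
  cos(75 deg) = 0.2588, sin(75 deg) = 0.9659
  joint[2] = (1.4792, -3.1721) + 5.3 * (0.2588, 0.9659) = (1.4792 + 1.3717, -3.1721 + 5.1194) = (2.8509, 1.9473)
End effector: (2.8509, 1.9473)

Answer: 2.8509 1.9473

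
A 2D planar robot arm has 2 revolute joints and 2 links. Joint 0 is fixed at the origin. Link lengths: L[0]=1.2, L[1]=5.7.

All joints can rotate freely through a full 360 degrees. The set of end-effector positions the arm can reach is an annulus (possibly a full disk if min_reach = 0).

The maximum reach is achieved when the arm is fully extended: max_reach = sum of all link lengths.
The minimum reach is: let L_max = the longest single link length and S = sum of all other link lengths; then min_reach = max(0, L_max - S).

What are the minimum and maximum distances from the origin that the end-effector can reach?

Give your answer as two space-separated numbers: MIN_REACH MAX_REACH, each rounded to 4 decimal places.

Answer: 4.5000 6.9000

Derivation:
Link lengths: [1.2, 5.7]
max_reach = 1.2 + 5.7 = 6.9
L_max = max([1.2, 5.7]) = 5.7
S (sum of others) = 6.9 - 5.7 = 1.2
min_reach = max(0, 5.7 - 1.2) = max(0, 4.5) = 4.5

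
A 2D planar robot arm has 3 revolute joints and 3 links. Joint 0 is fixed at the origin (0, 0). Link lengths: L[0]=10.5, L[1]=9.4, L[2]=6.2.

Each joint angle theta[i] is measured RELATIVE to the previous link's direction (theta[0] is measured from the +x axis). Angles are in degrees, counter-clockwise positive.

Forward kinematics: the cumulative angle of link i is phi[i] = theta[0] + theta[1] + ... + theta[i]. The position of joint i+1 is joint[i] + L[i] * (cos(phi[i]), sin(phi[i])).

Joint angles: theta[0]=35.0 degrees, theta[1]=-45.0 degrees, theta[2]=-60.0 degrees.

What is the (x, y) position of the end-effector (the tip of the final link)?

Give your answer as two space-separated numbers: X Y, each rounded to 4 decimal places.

Answer: 19.9788 -1.4358

Derivation:
joint[0] = (0.0000, 0.0000)  (base)
link 0: phi[0] = 35 = 35 deg
  cos(35 deg) = 0.8192, sin(35 deg) = 0.5736
  joint[1] = (0.0000, 0.0000) + 10.5 * (0.8192, 0.5736) = (0.0000 + 8.6011, 0.0000 + 6.0226) = (8.6011, 6.0226)
link 1: phi[1] = 35 + -45 = -10 deg
  cos(-10 deg) = 0.9848, sin(-10 deg) = -0.1736
  joint[2] = (8.6011, 6.0226) + 9.4 * (0.9848, -0.1736) = (8.6011 + 9.2572, 6.0226 + -1.6323) = (17.8583, 4.3903)
link 2: phi[2] = 35 + -45 + -60 = -70 deg
  cos(-70 deg) = 0.3420, sin(-70 deg) = -0.9397
  joint[3] = (17.8583, 4.3903) + 6.2 * (0.3420, -0.9397) = (17.8583 + 2.1205, 4.3903 + -5.8261) = (19.9788, -1.4358)
End effector: (19.9788, -1.4358)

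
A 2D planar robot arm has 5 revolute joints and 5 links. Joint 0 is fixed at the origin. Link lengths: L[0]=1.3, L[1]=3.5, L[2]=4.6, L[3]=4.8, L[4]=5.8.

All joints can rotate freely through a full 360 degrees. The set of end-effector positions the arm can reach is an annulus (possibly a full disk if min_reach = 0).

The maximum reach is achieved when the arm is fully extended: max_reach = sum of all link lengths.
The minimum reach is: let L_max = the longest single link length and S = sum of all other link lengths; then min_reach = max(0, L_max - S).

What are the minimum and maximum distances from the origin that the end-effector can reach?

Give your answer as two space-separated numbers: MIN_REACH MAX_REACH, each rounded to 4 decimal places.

Link lengths: [1.3, 3.5, 4.6, 4.8, 5.8]
max_reach = 1.3 + 3.5 + 4.6 + 4.8 + 5.8 = 20
L_max = max([1.3, 3.5, 4.6, 4.8, 5.8]) = 5.8
S (sum of others) = 20 - 5.8 = 14.2
min_reach = max(0, 5.8 - 14.2) = max(0, -8.4) = 0

Answer: 0.0000 20.0000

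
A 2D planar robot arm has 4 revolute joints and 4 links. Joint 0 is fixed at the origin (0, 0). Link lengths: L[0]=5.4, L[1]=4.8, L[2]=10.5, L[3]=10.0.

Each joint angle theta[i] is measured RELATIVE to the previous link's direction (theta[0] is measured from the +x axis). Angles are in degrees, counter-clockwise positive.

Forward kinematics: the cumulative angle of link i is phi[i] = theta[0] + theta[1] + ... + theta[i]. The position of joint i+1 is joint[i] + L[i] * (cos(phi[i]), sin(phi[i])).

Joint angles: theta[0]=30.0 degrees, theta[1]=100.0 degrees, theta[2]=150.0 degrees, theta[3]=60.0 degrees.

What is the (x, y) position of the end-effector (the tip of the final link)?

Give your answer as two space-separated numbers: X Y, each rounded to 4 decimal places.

Answer: 12.8114 -7.3837

Derivation:
joint[0] = (0.0000, 0.0000)  (base)
link 0: phi[0] = 30 = 30 deg
  cos(30 deg) = 0.8660, sin(30 deg) = 0.5000
  joint[1] = (0.0000, 0.0000) + 5.4 * (0.8660, 0.5000) = (0.0000 + 4.6765, 0.0000 + 2.7000) = (4.6765, 2.7000)
link 1: phi[1] = 30 + 100 = 130 deg
  cos(130 deg) = -0.6428, sin(130 deg) = 0.7660
  joint[2] = (4.6765, 2.7000) + 4.8 * (-0.6428, 0.7660) = (4.6765 + -3.0854, 2.7000 + 3.6770) = (1.5912, 6.3770)
link 2: phi[2] = 30 + 100 + 150 = 280 deg
  cos(280 deg) = 0.1736, sin(280 deg) = -0.9848
  joint[3] = (1.5912, 6.3770) + 10.5 * (0.1736, -0.9848) = (1.5912 + 1.8233, 6.3770 + -10.3405) = (3.4145, -3.9635)
link 3: phi[3] = 30 + 100 + 150 + 60 = 340 deg
  cos(340 deg) = 0.9397, sin(340 deg) = -0.3420
  joint[4] = (3.4145, -3.9635) + 10 * (0.9397, -0.3420) = (3.4145 + 9.3969, -3.9635 + -3.4202) = (12.8114, -7.3837)
End effector: (12.8114, -7.3837)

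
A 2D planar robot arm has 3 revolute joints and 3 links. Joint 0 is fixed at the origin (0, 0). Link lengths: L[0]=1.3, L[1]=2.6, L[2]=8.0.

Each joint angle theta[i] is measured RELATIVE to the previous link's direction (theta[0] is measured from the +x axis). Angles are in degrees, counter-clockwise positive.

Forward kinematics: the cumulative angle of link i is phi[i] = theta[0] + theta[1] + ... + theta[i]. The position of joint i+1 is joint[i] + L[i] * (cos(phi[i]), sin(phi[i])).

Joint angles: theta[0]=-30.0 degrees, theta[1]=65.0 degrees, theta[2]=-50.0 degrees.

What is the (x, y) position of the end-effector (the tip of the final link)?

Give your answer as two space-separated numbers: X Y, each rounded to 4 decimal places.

Answer: 10.9830 -1.2293

Derivation:
joint[0] = (0.0000, 0.0000)  (base)
link 0: phi[0] = -30 = -30 deg
  cos(-30 deg) = 0.8660, sin(-30 deg) = -0.5000
  joint[1] = (0.0000, 0.0000) + 1.3 * (0.8660, -0.5000) = (0.0000 + 1.1258, 0.0000 + -0.6500) = (1.1258, -0.6500)
link 1: phi[1] = -30 + 65 = 35 deg
  cos(35 deg) = 0.8192, sin(35 deg) = 0.5736
  joint[2] = (1.1258, -0.6500) + 2.6 * (0.8192, 0.5736) = (1.1258 + 2.1298, -0.6500 + 1.4913) = (3.2556, 0.8413)
link 2: phi[2] = -30 + 65 + -50 = -15 deg
  cos(-15 deg) = 0.9659, sin(-15 deg) = -0.2588
  joint[3] = (3.2556, 0.8413) + 8 * (0.9659, -0.2588) = (3.2556 + 7.7274, 0.8413 + -2.0706) = (10.9830, -1.2293)
End effector: (10.9830, -1.2293)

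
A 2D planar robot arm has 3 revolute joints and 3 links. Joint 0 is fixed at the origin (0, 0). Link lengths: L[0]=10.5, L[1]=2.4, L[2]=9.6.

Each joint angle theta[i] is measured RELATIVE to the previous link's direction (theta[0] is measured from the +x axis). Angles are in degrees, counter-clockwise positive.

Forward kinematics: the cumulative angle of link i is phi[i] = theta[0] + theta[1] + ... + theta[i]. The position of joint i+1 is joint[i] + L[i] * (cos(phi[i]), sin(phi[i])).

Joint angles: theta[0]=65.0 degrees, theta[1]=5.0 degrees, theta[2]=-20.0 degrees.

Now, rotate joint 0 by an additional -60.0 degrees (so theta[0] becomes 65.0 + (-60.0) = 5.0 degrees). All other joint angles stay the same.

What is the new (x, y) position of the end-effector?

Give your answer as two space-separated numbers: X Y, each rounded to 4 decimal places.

Answer: 22.2777 -0.3351

Derivation:
joint[0] = (0.0000, 0.0000)  (base)
link 0: phi[0] = 5 = 5 deg
  cos(5 deg) = 0.9962, sin(5 deg) = 0.0872
  joint[1] = (0.0000, 0.0000) + 10.5 * (0.9962, 0.0872) = (0.0000 + 10.4600, 0.0000 + 0.9151) = (10.4600, 0.9151)
link 1: phi[1] = 5 + 5 = 10 deg
  cos(10 deg) = 0.9848, sin(10 deg) = 0.1736
  joint[2] = (10.4600, 0.9151) + 2.4 * (0.9848, 0.1736) = (10.4600 + 2.3635, 0.9151 + 0.4168) = (12.8236, 1.3319)
link 2: phi[2] = 5 + 5 + -20 = -10 deg
  cos(-10 deg) = 0.9848, sin(-10 deg) = -0.1736
  joint[3] = (12.8236, 1.3319) + 9.6 * (0.9848, -0.1736) = (12.8236 + 9.4542, 1.3319 + -1.6670) = (22.2777, -0.3351)
End effector: (22.2777, -0.3351)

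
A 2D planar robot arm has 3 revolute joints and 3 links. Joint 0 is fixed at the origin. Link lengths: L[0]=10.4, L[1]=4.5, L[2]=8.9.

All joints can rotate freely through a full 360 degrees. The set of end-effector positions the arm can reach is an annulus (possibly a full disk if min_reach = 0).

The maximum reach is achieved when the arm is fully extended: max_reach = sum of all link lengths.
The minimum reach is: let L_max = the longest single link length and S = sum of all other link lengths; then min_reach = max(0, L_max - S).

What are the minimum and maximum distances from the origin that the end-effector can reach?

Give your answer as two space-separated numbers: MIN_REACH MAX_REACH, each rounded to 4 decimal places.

Link lengths: [10.4, 4.5, 8.9]
max_reach = 10.4 + 4.5 + 8.9 = 23.8
L_max = max([10.4, 4.5, 8.9]) = 10.4
S (sum of others) = 23.8 - 10.4 = 13.4
min_reach = max(0, 10.4 - 13.4) = max(0, -3) = 0

Answer: 0.0000 23.8000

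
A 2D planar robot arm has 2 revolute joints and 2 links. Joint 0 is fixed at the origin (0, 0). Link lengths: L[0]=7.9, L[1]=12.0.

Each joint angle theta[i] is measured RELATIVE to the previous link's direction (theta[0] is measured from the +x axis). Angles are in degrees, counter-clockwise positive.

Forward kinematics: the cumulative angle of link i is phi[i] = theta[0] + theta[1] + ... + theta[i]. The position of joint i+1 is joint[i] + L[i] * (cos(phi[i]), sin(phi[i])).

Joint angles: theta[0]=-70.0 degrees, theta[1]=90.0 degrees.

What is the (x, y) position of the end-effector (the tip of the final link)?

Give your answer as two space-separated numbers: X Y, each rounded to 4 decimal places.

Answer: 13.9783 -3.3193

Derivation:
joint[0] = (0.0000, 0.0000)  (base)
link 0: phi[0] = -70 = -70 deg
  cos(-70 deg) = 0.3420, sin(-70 deg) = -0.9397
  joint[1] = (0.0000, 0.0000) + 7.9 * (0.3420, -0.9397) = (0.0000 + 2.7020, 0.0000 + -7.4236) = (2.7020, -7.4236)
link 1: phi[1] = -70 + 90 = 20 deg
  cos(20 deg) = 0.9397, sin(20 deg) = 0.3420
  joint[2] = (2.7020, -7.4236) + 12 * (0.9397, 0.3420) = (2.7020 + 11.2763, -7.4236 + 4.1042) = (13.9783, -3.3193)
End effector: (13.9783, -3.3193)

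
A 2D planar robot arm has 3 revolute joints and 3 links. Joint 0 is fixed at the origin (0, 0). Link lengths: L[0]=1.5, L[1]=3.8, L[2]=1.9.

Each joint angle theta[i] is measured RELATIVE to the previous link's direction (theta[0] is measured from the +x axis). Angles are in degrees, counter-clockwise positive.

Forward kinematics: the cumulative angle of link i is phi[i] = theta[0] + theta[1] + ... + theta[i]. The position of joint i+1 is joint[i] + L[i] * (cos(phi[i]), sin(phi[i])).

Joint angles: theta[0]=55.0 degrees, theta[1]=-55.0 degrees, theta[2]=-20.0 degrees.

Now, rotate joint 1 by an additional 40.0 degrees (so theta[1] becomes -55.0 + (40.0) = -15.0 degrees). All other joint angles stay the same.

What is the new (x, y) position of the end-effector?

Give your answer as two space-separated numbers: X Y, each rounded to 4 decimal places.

Answer: 5.5567 4.3212

Derivation:
joint[0] = (0.0000, 0.0000)  (base)
link 0: phi[0] = 55 = 55 deg
  cos(55 deg) = 0.5736, sin(55 deg) = 0.8192
  joint[1] = (0.0000, 0.0000) + 1.5 * (0.5736, 0.8192) = (0.0000 + 0.8604, 0.0000 + 1.2287) = (0.8604, 1.2287)
link 1: phi[1] = 55 + -15 = 40 deg
  cos(40 deg) = 0.7660, sin(40 deg) = 0.6428
  joint[2] = (0.8604, 1.2287) + 3.8 * (0.7660, 0.6428) = (0.8604 + 2.9110, 1.2287 + 2.4426) = (3.7713, 3.6713)
link 2: phi[2] = 55 + -15 + -20 = 20 deg
  cos(20 deg) = 0.9397, sin(20 deg) = 0.3420
  joint[3] = (3.7713, 3.6713) + 1.9 * (0.9397, 0.3420) = (3.7713 + 1.7854, 3.6713 + 0.6498) = (5.5567, 4.3212)
End effector: (5.5567, 4.3212)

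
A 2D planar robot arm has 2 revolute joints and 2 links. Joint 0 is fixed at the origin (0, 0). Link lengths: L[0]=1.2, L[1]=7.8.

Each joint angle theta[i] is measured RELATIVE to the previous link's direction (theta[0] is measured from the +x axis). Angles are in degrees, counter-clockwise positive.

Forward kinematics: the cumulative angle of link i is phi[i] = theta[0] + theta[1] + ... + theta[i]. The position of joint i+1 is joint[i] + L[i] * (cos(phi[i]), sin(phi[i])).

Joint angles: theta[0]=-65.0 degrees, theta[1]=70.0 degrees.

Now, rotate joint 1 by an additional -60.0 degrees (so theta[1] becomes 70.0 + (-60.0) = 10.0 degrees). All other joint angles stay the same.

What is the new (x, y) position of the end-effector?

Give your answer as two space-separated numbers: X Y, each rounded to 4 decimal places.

Answer: 4.9810 -7.4770

Derivation:
joint[0] = (0.0000, 0.0000)  (base)
link 0: phi[0] = -65 = -65 deg
  cos(-65 deg) = 0.4226, sin(-65 deg) = -0.9063
  joint[1] = (0.0000, 0.0000) + 1.2 * (0.4226, -0.9063) = (0.0000 + 0.5071, 0.0000 + -1.0876) = (0.5071, -1.0876)
link 1: phi[1] = -65 + 10 = -55 deg
  cos(-55 deg) = 0.5736, sin(-55 deg) = -0.8192
  joint[2] = (0.5071, -1.0876) + 7.8 * (0.5736, -0.8192) = (0.5071 + 4.4739, -1.0876 + -6.3894) = (4.9810, -7.4770)
End effector: (4.9810, -7.4770)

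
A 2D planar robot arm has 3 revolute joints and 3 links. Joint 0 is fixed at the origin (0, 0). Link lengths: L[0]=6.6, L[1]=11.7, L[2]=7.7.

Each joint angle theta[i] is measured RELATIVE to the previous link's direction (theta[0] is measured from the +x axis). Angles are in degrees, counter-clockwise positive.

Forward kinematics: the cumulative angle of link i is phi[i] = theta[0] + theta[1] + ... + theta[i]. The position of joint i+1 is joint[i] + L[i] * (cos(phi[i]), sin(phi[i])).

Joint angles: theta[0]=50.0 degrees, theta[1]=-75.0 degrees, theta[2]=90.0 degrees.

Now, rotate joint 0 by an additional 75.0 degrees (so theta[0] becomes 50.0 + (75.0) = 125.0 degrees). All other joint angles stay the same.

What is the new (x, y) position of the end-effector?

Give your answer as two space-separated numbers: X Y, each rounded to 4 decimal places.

Answer: -2.1635 19.3186

Derivation:
joint[0] = (0.0000, 0.0000)  (base)
link 0: phi[0] = 125 = 125 deg
  cos(125 deg) = -0.5736, sin(125 deg) = 0.8192
  joint[1] = (0.0000, 0.0000) + 6.6 * (-0.5736, 0.8192) = (0.0000 + -3.7856, 0.0000 + 5.4064) = (-3.7856, 5.4064)
link 1: phi[1] = 125 + -75 = 50 deg
  cos(50 deg) = 0.6428, sin(50 deg) = 0.7660
  joint[2] = (-3.7856, 5.4064) + 11.7 * (0.6428, 0.7660) = (-3.7856 + 7.5206, 5.4064 + 8.9627) = (3.7350, 14.3691)
link 2: phi[2] = 125 + -75 + 90 = 140 deg
  cos(140 deg) = -0.7660, sin(140 deg) = 0.6428
  joint[3] = (3.7350, 14.3691) + 7.7 * (-0.7660, 0.6428) = (3.7350 + -5.8985, 14.3691 + 4.9495) = (-2.1635, 19.3186)
End effector: (-2.1635, 19.3186)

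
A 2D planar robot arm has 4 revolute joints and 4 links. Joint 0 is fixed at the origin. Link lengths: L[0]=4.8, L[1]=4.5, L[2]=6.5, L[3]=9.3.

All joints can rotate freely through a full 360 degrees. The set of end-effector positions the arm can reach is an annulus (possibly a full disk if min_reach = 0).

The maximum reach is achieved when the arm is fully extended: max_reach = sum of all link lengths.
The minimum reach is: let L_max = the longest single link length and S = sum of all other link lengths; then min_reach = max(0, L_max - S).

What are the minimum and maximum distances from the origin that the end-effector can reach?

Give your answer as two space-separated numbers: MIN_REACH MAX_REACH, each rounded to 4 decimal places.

Answer: 0.0000 25.1000

Derivation:
Link lengths: [4.8, 4.5, 6.5, 9.3]
max_reach = 4.8 + 4.5 + 6.5 + 9.3 = 25.1
L_max = max([4.8, 4.5, 6.5, 9.3]) = 9.3
S (sum of others) = 25.1 - 9.3 = 15.8
min_reach = max(0, 9.3 - 15.8) = max(0, -6.5) = 0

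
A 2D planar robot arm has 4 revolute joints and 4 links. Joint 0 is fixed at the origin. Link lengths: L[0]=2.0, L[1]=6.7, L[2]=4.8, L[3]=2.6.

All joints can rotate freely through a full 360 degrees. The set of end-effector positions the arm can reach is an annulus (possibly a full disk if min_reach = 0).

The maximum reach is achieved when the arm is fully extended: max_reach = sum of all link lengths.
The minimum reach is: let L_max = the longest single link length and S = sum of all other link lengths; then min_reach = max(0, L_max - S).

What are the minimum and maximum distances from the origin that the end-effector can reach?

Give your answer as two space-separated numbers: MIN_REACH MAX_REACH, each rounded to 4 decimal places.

Link lengths: [2.0, 6.7, 4.8, 2.6]
max_reach = 2 + 6.7 + 4.8 + 2.6 = 16.1
L_max = max([2.0, 6.7, 4.8, 2.6]) = 6.7
S (sum of others) = 16.1 - 6.7 = 9.4
min_reach = max(0, 6.7 - 9.4) = max(0, -2.7) = 0

Answer: 0.0000 16.1000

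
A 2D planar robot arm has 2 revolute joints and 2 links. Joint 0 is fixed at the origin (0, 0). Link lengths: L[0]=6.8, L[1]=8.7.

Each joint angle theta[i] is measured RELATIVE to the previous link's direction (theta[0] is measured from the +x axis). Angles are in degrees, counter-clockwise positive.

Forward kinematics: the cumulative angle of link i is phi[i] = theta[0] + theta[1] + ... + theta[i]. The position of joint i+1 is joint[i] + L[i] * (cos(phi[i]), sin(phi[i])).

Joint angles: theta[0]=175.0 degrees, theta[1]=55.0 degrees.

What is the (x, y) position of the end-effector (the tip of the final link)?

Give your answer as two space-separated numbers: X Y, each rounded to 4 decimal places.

joint[0] = (0.0000, 0.0000)  (base)
link 0: phi[0] = 175 = 175 deg
  cos(175 deg) = -0.9962, sin(175 deg) = 0.0872
  joint[1] = (0.0000, 0.0000) + 6.8 * (-0.9962, 0.0872) = (0.0000 + -6.7741, 0.0000 + 0.5927) = (-6.7741, 0.5927)
link 1: phi[1] = 175 + 55 = 230 deg
  cos(230 deg) = -0.6428, sin(230 deg) = -0.7660
  joint[2] = (-6.7741, 0.5927) + 8.7 * (-0.6428, -0.7660) = (-6.7741 + -5.5923, 0.5927 + -6.6646) = (-12.3664, -6.0719)
End effector: (-12.3664, -6.0719)

Answer: -12.3664 -6.0719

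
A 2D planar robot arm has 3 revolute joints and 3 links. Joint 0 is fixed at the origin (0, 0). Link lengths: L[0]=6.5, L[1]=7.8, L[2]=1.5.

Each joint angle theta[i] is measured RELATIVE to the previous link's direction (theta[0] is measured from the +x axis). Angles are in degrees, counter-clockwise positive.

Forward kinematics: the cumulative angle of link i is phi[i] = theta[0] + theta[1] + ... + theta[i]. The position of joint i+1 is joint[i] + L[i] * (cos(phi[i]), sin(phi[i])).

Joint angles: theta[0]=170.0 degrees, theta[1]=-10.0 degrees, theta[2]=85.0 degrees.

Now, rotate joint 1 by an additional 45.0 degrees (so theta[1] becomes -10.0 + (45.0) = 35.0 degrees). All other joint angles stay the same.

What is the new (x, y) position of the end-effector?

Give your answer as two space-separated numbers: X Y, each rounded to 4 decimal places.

joint[0] = (0.0000, 0.0000)  (base)
link 0: phi[0] = 170 = 170 deg
  cos(170 deg) = -0.9848, sin(170 deg) = 0.1736
  joint[1] = (0.0000, 0.0000) + 6.5 * (-0.9848, 0.1736) = (0.0000 + -6.4013, 0.0000 + 1.1287) = (-6.4013, 1.1287)
link 1: phi[1] = 170 + 35 = 205 deg
  cos(205 deg) = -0.9063, sin(205 deg) = -0.4226
  joint[2] = (-6.4013, 1.1287) + 7.8 * (-0.9063, -0.4226) = (-6.4013 + -7.0692, 1.1287 + -3.2964) = (-13.4705, -2.1677)
link 2: phi[2] = 170 + 35 + 85 = 290 deg
  cos(290 deg) = 0.3420, sin(290 deg) = -0.9397
  joint[3] = (-13.4705, -2.1677) + 1.5 * (0.3420, -0.9397) = (-13.4705 + 0.5130, -2.1677 + -1.4095) = (-12.9574, -3.5772)
End effector: (-12.9574, -3.5772)

Answer: -12.9574 -3.5772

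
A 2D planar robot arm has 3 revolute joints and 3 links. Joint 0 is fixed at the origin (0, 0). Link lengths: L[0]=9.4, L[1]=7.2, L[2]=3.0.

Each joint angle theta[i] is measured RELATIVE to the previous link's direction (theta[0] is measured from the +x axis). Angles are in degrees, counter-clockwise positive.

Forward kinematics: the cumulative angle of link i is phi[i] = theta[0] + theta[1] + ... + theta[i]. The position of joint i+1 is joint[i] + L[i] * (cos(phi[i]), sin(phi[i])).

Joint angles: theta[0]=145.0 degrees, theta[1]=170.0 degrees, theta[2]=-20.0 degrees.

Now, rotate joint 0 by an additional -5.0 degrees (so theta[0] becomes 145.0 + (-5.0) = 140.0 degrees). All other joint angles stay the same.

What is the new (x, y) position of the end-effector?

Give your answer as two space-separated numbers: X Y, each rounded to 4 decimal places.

joint[0] = (0.0000, 0.0000)  (base)
link 0: phi[0] = 140 = 140 deg
  cos(140 deg) = -0.7660, sin(140 deg) = 0.6428
  joint[1] = (0.0000, 0.0000) + 9.4 * (-0.7660, 0.6428) = (0.0000 + -7.2008, 0.0000 + 6.0422) = (-7.2008, 6.0422)
link 1: phi[1] = 140 + 170 = 310 deg
  cos(310 deg) = 0.6428, sin(310 deg) = -0.7660
  joint[2] = (-7.2008, 6.0422) + 7.2 * (0.6428, -0.7660) = (-7.2008 + 4.6281, 6.0422 + -5.5155) = (-2.5727, 0.5267)
link 2: phi[2] = 140 + 170 + -20 = 290 deg
  cos(290 deg) = 0.3420, sin(290 deg) = -0.9397
  joint[3] = (-2.5727, 0.5267) + 3 * (0.3420, -0.9397) = (-2.5727 + 1.0261, 0.5267 + -2.8191) = (-1.5467, -2.2924)
End effector: (-1.5467, -2.2924)

Answer: -1.5467 -2.2924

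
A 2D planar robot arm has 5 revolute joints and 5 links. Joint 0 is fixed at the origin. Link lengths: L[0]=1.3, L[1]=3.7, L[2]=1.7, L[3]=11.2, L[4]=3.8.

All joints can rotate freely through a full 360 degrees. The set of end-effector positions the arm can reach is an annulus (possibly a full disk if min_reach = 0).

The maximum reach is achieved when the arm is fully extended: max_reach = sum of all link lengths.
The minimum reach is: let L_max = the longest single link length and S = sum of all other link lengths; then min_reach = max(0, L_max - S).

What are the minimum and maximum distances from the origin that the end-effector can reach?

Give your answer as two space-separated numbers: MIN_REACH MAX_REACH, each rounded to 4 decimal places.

Link lengths: [1.3, 3.7, 1.7, 11.2, 3.8]
max_reach = 1.3 + 3.7 + 1.7 + 11.2 + 3.8 = 21.7
L_max = max([1.3, 3.7, 1.7, 11.2, 3.8]) = 11.2
S (sum of others) = 21.7 - 11.2 = 10.5
min_reach = max(0, 11.2 - 10.5) = max(0, 0.7) = 0.7

Answer: 0.7000 21.7000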